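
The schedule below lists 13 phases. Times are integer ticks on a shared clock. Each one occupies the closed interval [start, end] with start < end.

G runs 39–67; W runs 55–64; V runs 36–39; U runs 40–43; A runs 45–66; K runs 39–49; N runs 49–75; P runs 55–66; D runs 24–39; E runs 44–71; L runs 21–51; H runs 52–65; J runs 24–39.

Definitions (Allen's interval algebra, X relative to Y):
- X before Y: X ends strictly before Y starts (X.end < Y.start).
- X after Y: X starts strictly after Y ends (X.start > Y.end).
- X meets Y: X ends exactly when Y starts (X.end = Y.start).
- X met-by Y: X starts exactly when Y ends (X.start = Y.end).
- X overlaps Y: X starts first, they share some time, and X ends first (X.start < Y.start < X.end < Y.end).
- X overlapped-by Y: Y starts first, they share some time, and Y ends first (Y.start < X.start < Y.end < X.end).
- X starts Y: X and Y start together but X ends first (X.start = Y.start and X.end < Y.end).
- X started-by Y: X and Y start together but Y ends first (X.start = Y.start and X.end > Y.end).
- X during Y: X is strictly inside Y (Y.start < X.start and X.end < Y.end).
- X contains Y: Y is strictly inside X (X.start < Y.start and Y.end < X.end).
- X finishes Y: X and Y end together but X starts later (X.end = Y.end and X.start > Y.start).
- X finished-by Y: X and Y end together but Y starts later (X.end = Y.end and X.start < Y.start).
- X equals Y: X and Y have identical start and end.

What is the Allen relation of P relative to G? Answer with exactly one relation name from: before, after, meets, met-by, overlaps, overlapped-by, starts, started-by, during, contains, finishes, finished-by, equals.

during

P = [55, 66]; G = [39, 67].
Compare endpoints: P.start > G.start, P.start < G.end, P.end > G.start, P.end < G.end.
That pattern is 'during'.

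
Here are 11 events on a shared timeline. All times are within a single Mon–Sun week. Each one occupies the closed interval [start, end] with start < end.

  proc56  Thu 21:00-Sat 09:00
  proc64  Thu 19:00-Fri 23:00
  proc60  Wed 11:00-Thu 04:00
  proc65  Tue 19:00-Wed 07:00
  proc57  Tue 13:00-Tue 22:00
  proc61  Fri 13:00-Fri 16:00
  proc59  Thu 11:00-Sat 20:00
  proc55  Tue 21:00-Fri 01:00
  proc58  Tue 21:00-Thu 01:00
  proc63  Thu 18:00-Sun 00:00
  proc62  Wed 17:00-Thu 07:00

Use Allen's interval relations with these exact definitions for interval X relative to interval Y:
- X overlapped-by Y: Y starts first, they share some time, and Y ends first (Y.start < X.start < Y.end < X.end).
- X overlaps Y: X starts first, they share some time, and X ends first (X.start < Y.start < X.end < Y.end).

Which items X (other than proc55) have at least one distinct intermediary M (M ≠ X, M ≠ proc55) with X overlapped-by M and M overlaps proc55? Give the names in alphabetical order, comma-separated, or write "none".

proc58, proc65

Target proc55 = [Tue 21:00, Fri 01:00].
Intermediaries M with M overlaps proc55: proc57, proc65.
Via proc57 — items with X overlapped-by proc57: proc58, proc65.
Via proc65 — items with X overlapped-by proc65: proc58.
Union: proc58, proc65.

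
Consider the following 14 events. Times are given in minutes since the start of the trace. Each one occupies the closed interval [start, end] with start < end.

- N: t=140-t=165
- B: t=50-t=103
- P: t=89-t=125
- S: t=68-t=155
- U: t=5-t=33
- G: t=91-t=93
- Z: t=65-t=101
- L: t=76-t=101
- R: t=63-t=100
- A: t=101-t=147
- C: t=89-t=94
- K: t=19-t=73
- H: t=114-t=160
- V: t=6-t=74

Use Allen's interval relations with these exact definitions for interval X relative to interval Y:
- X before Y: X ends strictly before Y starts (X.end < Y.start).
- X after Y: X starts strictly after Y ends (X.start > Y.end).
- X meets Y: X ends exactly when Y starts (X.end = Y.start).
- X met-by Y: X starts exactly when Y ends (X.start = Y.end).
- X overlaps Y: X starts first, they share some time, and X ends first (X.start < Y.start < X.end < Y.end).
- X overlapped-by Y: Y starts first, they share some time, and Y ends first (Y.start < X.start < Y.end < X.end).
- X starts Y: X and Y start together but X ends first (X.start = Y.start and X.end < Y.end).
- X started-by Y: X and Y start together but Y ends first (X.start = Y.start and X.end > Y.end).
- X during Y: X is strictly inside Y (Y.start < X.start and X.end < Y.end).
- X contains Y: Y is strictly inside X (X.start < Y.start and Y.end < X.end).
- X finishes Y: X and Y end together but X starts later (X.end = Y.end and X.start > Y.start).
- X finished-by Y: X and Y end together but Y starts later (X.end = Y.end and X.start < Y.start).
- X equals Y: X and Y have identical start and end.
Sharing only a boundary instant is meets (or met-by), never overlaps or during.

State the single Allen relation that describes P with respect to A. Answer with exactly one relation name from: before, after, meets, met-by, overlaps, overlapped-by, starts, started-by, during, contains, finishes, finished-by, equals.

P = [t=89, t=125]; A = [t=101, t=147].
Compare endpoints: P.start < A.start, P.start < A.end, P.end > A.start, P.end < A.end.
That pattern is 'overlaps'.

overlaps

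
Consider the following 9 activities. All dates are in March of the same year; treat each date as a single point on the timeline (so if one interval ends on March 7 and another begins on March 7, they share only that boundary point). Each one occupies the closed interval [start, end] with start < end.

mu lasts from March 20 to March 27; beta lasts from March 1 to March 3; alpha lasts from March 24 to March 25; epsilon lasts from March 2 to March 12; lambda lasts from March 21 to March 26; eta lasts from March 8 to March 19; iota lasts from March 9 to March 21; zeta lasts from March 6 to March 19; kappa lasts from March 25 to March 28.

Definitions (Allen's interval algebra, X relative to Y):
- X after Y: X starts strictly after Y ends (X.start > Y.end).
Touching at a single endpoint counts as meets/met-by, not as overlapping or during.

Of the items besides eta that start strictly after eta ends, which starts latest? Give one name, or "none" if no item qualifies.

Target eta = [March 8, March 19].
alpha [March 24, March 25] → after → candidate.
beta [March 1, March 3] → before → excluded.
epsilon [March 2, March 12] → overlaps → excluded.
iota [March 9, March 21] → overlapped-by → excluded.
kappa [March 25, March 28] → after → candidate.
lambda [March 21, March 26] → after → candidate.
mu [March 20, March 27] → after → candidate.
zeta [March 6, March 19] → finished-by → excluded.
Among candidates, latest start is March 25 → kappa.

kappa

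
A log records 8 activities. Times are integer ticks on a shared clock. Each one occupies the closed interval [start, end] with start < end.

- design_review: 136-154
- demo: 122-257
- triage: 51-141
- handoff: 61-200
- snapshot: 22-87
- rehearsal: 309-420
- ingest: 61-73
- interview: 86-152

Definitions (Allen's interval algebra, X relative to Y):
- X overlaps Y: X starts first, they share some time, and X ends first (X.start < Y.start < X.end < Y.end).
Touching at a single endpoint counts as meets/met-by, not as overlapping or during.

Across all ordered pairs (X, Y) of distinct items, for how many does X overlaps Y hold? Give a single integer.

Checking all 56 ordered pairs for relation 'overlaps'; matching pairs in alphabetical order:
(handoff, demo): handoff overlaps demo ✓
(interview, demo): interview overlaps demo ✓
(interview, design_review): interview overlaps design_review ✓
(snapshot, handoff): snapshot overlaps handoff ✓
(snapshot, interview): snapshot overlaps interview ✓
(snapshot, triage): snapshot overlaps triage ✓
(triage, demo): triage overlaps demo ✓
(triage, design_review): triage overlaps design_review ✓
(triage, handoff): triage overlaps handoff ✓
(triage, interview): triage overlaps interview ✓
Count: 10.

10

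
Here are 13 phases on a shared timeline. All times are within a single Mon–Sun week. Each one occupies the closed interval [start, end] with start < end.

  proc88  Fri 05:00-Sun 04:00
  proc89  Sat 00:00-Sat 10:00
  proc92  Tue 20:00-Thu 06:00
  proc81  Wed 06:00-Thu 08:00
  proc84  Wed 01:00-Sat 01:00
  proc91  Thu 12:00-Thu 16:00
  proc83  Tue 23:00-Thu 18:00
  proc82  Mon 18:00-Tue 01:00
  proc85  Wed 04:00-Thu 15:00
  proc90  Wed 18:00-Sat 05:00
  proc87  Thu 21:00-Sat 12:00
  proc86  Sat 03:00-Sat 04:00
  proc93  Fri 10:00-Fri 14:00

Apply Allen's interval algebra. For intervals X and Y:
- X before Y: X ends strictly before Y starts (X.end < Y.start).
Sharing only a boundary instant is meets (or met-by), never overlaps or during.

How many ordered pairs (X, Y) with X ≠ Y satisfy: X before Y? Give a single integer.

42

Checking all 156 ordered pairs for relation 'before'; matching pairs in alphabetical order:
(proc81, proc86): proc81 before proc86 ✓
(proc81, proc87): proc81 before proc87 ✓
(proc81, proc88): proc81 before proc88 ✓
(proc81, proc89): proc81 before proc89 ✓
(proc81, proc91): proc81 before proc91 ✓
(proc81, proc93): proc81 before proc93 ✓
(proc82, proc81): proc82 before proc81 ✓
(proc82, proc83): proc82 before proc83 ✓
(proc82, proc84): proc82 before proc84 ✓
(proc82, proc85): proc82 before proc85 ✓
(proc82, proc86): proc82 before proc86 ✓
(proc82, proc87): proc82 before proc87 ✓
(proc82, proc88): proc82 before proc88 ✓
(proc82, proc89): proc82 before proc89 ✓
(proc82, proc90): proc82 before proc90 ✓
(proc82, proc91): proc82 before proc91 ✓
(proc82, proc92): proc82 before proc92 ✓
(proc82, proc93): proc82 before proc93 ✓
(proc83, proc86): proc83 before proc86 ✓
(proc83, proc87): proc83 before proc87 ✓
(proc83, proc88): proc83 before proc88 ✓
(proc83, proc89): proc83 before proc89 ✓
(proc83, proc93): proc83 before proc93 ✓
(proc84, proc86): proc84 before proc86 ✓
... plus 18 further pairs not listed.
Count: 42.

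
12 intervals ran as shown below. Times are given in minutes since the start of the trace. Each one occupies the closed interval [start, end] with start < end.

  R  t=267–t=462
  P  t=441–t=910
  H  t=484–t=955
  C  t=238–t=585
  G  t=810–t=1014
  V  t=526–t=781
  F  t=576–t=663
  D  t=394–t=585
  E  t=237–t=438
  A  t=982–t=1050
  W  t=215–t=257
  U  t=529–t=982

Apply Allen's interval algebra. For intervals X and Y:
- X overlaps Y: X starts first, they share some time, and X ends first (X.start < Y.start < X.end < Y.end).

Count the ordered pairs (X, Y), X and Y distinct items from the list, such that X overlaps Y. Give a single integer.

25

Checking all 132 ordered pairs for relation 'overlaps'; matching pairs in alphabetical order:
(C, F): C overlaps F ✓
(C, H): C overlaps H ✓
(C, P): C overlaps P ✓
(C, U): C overlaps U ✓
(C, V): C overlaps V ✓
(D, F): D overlaps F ✓
(D, H): D overlaps H ✓
(D, P): D overlaps P ✓
(D, U): D overlaps U ✓
(D, V): D overlaps V ✓
(E, C): E overlaps C ✓
(E, D): E overlaps D ✓
(E, R): E overlaps R ✓
(G, A): G overlaps A ✓
(H, G): H overlaps G ✓
(H, U): H overlaps U ✓
(P, G): P overlaps G ✓
(P, H): P overlaps H ✓
(P, U): P overlaps U ✓
(R, D): R overlaps D ✓
(R, P): R overlaps P ✓
(U, G): U overlaps G ✓
(V, U): V overlaps U ✓
(W, C): W overlaps C ✓
... plus 1 further pairs not listed.
Count: 25.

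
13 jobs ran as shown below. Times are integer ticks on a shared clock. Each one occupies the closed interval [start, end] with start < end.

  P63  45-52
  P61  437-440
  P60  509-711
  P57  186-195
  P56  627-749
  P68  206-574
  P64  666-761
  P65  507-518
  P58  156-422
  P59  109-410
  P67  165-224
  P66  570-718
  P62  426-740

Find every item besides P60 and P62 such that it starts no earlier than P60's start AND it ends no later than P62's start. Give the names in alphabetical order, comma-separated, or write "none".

none

Conditions: its start is no earlier than P60's start (X.start >= 509) AND its end is no later than P62's start (X.end <= 426).
P56: start 627 >= 509? ✓; end 749 <= 426? ✗ → no.
P57: start 186 >= 509? ✗; end 195 <= 426? ✓ → no.
P58: start 156 >= 509? ✗; end 422 <= 426? ✓ → no.
P59: start 109 >= 509? ✗; end 410 <= 426? ✓ → no.
P61: start 437 >= 509? ✗; end 440 <= 426? ✗ → no.
P63: start 45 >= 509? ✗; end 52 <= 426? ✓ → no.
P64: start 666 >= 509? ✓; end 761 <= 426? ✗ → no.
P65: start 507 >= 509? ✗; end 518 <= 426? ✗ → no.
P66: start 570 >= 509? ✓; end 718 <= 426? ✗ → no.
P67: start 165 >= 509? ✗; end 224 <= 426? ✓ → no.
P68: start 206 >= 509? ✗; end 574 <= 426? ✗ → no.
Result: none.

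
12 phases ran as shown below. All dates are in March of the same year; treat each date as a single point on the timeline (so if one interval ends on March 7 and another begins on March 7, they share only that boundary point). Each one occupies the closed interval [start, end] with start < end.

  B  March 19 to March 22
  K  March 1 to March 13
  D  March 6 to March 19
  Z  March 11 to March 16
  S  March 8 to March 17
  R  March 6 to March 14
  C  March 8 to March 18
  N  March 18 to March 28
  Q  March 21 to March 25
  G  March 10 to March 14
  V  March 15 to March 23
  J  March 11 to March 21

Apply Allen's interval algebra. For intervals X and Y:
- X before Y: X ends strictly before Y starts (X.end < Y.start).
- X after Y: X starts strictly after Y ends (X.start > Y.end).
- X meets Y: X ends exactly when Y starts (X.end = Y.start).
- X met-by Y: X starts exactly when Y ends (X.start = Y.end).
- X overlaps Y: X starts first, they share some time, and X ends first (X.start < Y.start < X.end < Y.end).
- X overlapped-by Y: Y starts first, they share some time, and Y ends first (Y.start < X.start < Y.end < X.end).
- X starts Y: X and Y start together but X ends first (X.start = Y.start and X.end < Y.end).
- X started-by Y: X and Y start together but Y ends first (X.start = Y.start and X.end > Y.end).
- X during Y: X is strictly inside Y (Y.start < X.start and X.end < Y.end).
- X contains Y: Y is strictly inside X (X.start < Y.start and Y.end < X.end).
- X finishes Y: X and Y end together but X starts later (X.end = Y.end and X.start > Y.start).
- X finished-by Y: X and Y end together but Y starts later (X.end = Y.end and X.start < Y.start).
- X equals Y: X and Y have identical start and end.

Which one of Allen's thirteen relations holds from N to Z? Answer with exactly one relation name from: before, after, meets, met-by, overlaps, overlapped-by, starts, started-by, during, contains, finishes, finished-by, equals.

N = [March 18, March 28]; Z = [March 11, March 16].
Compare endpoints: N.start > Z.start, N.start > Z.end, N.end > Z.start, N.end > Z.end.
That pattern is 'after'.

after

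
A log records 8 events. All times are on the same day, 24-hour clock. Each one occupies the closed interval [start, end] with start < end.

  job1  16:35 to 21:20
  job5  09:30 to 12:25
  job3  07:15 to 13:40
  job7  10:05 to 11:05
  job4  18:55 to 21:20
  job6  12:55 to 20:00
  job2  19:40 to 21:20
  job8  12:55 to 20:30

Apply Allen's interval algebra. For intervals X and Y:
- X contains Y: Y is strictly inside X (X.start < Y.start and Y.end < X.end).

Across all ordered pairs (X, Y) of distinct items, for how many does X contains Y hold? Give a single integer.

3

Checking all 56 ordered pairs for relation 'contains'; matching pairs in alphabetical order:
(job3, job5): job3 contains job5 ✓
(job3, job7): job3 contains job7 ✓
(job5, job7): job5 contains job7 ✓
Count: 3.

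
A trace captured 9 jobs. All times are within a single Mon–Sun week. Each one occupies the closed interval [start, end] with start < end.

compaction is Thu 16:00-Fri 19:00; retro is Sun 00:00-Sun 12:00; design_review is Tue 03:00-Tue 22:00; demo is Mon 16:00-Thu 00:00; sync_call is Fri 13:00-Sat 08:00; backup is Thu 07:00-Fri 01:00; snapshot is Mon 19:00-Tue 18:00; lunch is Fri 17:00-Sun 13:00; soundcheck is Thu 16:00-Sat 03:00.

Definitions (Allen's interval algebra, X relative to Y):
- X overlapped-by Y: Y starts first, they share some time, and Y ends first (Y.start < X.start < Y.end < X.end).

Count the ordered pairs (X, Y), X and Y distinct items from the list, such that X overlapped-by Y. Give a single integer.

Checking all 72 ordered pairs for relation 'overlapped-by'; matching pairs in alphabetical order:
(compaction, backup): compaction overlapped-by backup ✓
(design_review, snapshot): design_review overlapped-by snapshot ✓
(lunch, compaction): lunch overlapped-by compaction ✓
(lunch, soundcheck): lunch overlapped-by soundcheck ✓
(lunch, sync_call): lunch overlapped-by sync_call ✓
(soundcheck, backup): soundcheck overlapped-by backup ✓
(sync_call, compaction): sync_call overlapped-by compaction ✓
(sync_call, soundcheck): sync_call overlapped-by soundcheck ✓
Count: 8.

8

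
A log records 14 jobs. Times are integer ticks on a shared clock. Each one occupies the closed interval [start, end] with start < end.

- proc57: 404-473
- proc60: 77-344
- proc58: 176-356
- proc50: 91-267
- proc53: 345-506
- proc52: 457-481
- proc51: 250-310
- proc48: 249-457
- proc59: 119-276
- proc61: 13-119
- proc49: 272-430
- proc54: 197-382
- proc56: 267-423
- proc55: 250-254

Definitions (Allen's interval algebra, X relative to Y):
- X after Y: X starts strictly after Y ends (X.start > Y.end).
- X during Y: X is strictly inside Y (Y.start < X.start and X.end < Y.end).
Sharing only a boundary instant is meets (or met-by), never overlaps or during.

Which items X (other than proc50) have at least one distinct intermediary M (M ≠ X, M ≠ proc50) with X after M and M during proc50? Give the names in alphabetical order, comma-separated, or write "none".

proc49, proc52, proc53, proc56, proc57

Target proc50 = [91, 267].
Intermediaries M with M during proc50: proc55.
Via proc55 — items with X after proc55: proc49, proc52, proc53, proc56, proc57.
Union: proc49, proc52, proc53, proc56, proc57.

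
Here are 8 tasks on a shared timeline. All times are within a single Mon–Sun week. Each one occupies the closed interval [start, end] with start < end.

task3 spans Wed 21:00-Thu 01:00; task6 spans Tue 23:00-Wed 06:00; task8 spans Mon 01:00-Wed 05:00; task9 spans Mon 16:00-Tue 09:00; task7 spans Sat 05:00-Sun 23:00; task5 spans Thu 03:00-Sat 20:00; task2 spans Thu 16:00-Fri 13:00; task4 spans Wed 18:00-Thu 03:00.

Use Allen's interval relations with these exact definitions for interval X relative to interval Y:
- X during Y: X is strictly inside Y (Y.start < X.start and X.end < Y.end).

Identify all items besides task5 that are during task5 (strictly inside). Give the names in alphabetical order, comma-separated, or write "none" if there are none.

Target task5 = [Thu 03:00, Sat 20:00].
task2 [Thu 16:00, Fri 13:00] → during → yes.
task3 [Wed 21:00, Thu 01:00] → before → no.
task4 [Wed 18:00, Thu 03:00] → meets → no.
task6 [Tue 23:00, Wed 06:00] → before → no.
task7 [Sat 05:00, Sun 23:00] → overlapped-by → no.
task8 [Mon 01:00, Wed 05:00] → before → no.
task9 [Mon 16:00, Tue 09:00] → before → no.
Result: task2.

task2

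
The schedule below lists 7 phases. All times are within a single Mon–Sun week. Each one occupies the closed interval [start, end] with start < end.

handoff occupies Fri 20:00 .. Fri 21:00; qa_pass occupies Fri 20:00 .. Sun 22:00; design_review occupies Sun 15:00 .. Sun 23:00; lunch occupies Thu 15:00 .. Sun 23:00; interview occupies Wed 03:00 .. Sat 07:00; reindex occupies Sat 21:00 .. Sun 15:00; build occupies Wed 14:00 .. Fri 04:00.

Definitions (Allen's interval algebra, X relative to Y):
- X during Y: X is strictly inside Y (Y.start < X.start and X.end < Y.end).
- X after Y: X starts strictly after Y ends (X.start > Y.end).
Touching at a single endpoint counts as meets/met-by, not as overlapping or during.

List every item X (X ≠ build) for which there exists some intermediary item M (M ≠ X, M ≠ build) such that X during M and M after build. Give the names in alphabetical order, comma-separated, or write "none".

reindex

Target build = [Wed 14:00, Fri 04:00].
Intermediaries M with M after build: design_review, handoff, qa_pass, reindex.
Via design_review — items with X during design_review: none.
Via handoff — items with X during handoff: none.
Via qa_pass — items with X during qa_pass: reindex.
Via reindex — items with X during reindex: none.
Union: reindex.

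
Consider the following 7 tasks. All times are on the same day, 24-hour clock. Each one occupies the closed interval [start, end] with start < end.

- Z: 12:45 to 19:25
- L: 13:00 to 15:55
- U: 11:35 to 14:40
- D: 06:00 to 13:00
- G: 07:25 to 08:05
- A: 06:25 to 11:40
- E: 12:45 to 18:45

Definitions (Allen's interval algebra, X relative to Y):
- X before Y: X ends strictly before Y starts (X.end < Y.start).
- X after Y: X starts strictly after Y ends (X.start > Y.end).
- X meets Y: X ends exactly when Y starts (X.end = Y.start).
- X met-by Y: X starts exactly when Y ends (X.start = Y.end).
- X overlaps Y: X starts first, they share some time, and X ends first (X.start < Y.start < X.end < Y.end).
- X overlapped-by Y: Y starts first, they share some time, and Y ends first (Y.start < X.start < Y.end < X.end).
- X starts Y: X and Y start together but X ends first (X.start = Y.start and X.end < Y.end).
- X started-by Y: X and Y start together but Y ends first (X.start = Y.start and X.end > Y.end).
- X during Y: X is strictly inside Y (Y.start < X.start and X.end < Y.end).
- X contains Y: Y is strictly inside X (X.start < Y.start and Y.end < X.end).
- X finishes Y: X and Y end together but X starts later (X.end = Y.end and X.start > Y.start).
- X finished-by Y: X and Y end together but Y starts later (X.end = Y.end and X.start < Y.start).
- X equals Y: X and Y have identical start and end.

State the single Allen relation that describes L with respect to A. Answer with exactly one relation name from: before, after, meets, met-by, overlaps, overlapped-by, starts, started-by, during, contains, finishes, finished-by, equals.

L = [13:00, 15:55]; A = [06:25, 11:40].
Compare endpoints: L.start > A.start, L.start > A.end, L.end > A.start, L.end > A.end.
That pattern is 'after'.

after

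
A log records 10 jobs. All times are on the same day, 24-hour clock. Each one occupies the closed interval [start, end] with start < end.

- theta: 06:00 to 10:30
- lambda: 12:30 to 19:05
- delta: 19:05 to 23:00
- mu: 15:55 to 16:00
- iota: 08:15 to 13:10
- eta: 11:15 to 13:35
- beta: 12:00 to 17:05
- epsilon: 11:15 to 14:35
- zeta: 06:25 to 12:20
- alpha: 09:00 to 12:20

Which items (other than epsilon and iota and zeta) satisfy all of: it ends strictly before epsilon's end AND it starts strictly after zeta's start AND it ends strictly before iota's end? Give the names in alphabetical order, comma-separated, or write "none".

alpha

Conditions: its end is strictly before epsilon's end (X.end < 14:35) AND its start is strictly after zeta's start (X.start > 06:25) AND its end is strictly before iota's end (X.end < 13:10).
alpha: end 12:20 < 14:35? ✓; start 09:00 > 06:25? ✓; end 12:20 < 13:10? ✓ → yes.
beta: end 17:05 < 14:35? ✗; start 12:00 > 06:25? ✓; end 17:05 < 13:10? ✗ → no.
delta: end 23:00 < 14:35? ✗; start 19:05 > 06:25? ✓; end 23:00 < 13:10? ✗ → no.
eta: end 13:35 < 14:35? ✓; start 11:15 > 06:25? ✓; end 13:35 < 13:10? ✗ → no.
lambda: end 19:05 < 14:35? ✗; start 12:30 > 06:25? ✓; end 19:05 < 13:10? ✗ → no.
mu: end 16:00 < 14:35? ✗; start 15:55 > 06:25? ✓; end 16:00 < 13:10? ✗ → no.
theta: end 10:30 < 14:35? ✓; start 06:00 > 06:25? ✗; end 10:30 < 13:10? ✓ → no.
Result: alpha.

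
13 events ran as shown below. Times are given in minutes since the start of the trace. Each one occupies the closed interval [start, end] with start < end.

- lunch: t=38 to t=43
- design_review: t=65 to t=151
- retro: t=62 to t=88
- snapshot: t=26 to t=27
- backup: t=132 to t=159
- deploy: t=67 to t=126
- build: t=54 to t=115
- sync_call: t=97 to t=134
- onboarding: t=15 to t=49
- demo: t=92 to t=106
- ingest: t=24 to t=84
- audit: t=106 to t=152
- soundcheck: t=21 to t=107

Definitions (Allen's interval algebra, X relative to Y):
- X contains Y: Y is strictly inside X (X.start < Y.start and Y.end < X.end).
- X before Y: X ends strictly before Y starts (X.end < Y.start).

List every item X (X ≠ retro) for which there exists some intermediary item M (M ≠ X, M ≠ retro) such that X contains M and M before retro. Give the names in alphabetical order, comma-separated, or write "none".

ingest, onboarding, soundcheck

Target retro = [t=62, t=88].
Intermediaries M with M before retro: lunch, onboarding, snapshot.
Via lunch — items with X contains lunch: ingest, onboarding, soundcheck.
Via onboarding — items with X contains onboarding: none.
Via snapshot — items with X contains snapshot: ingest, onboarding, soundcheck.
Union: ingest, onboarding, soundcheck.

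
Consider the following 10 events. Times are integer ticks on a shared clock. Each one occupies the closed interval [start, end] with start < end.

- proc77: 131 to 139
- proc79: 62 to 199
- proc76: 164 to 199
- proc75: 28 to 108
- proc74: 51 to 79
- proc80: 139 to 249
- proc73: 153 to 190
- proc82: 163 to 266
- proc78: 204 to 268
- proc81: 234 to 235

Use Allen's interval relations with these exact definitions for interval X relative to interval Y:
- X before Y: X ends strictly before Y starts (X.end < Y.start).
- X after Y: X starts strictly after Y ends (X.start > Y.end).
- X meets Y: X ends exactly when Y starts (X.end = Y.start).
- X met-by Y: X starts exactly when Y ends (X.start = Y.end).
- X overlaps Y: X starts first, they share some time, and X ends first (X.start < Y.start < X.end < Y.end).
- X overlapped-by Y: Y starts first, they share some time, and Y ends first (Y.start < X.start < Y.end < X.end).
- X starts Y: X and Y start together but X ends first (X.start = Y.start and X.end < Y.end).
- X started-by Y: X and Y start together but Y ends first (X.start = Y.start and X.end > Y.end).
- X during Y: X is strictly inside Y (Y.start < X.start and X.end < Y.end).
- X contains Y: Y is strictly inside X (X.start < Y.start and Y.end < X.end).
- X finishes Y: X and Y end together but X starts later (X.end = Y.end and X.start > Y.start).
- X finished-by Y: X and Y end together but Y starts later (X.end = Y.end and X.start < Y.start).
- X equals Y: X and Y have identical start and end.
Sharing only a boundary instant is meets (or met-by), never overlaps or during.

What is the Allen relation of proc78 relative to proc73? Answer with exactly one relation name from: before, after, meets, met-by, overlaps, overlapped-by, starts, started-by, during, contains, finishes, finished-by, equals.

proc78 = [204, 268]; proc73 = [153, 190].
Compare endpoints: proc78.start > proc73.start, proc78.start > proc73.end, proc78.end > proc73.start, proc78.end > proc73.end.
That pattern is 'after'.

after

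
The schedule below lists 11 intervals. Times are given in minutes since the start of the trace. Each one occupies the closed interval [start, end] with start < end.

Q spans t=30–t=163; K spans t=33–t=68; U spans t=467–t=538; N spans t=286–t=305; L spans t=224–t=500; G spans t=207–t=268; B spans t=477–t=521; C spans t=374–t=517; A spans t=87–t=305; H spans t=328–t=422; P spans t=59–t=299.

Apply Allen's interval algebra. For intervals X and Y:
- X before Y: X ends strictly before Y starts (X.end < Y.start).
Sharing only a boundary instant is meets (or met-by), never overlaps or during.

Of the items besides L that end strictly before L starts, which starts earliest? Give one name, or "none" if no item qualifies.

Q

Target L = [t=224, t=500].
A [t=87, t=305] → overlaps → excluded.
B [t=477, t=521] → overlapped-by → excluded.
C [t=374, t=517] → overlapped-by → excluded.
G [t=207, t=268] → overlaps → excluded.
H [t=328, t=422] → during → excluded.
K [t=33, t=68] → before → candidate.
N [t=286, t=305] → during → excluded.
P [t=59, t=299] → overlaps → excluded.
Q [t=30, t=163] → before → candidate.
U [t=467, t=538] → overlapped-by → excluded.
Among candidates, earliest start is t=30 → Q.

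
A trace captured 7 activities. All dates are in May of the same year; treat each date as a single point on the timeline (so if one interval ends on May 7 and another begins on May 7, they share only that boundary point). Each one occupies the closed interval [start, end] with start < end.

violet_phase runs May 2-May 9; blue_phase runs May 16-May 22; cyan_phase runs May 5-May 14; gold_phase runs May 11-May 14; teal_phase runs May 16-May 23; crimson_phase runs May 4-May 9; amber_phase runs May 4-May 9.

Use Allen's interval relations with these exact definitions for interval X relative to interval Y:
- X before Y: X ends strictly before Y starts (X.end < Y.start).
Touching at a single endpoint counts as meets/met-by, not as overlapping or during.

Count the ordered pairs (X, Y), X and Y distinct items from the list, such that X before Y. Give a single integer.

13

Checking all 42 ordered pairs for relation 'before'; matching pairs in alphabetical order:
(amber_phase, blue_phase): amber_phase before blue_phase ✓
(amber_phase, gold_phase): amber_phase before gold_phase ✓
(amber_phase, teal_phase): amber_phase before teal_phase ✓
(crimson_phase, blue_phase): crimson_phase before blue_phase ✓
(crimson_phase, gold_phase): crimson_phase before gold_phase ✓
(crimson_phase, teal_phase): crimson_phase before teal_phase ✓
(cyan_phase, blue_phase): cyan_phase before blue_phase ✓
(cyan_phase, teal_phase): cyan_phase before teal_phase ✓
(gold_phase, blue_phase): gold_phase before blue_phase ✓
(gold_phase, teal_phase): gold_phase before teal_phase ✓
(violet_phase, blue_phase): violet_phase before blue_phase ✓
(violet_phase, gold_phase): violet_phase before gold_phase ✓
(violet_phase, teal_phase): violet_phase before teal_phase ✓
Count: 13.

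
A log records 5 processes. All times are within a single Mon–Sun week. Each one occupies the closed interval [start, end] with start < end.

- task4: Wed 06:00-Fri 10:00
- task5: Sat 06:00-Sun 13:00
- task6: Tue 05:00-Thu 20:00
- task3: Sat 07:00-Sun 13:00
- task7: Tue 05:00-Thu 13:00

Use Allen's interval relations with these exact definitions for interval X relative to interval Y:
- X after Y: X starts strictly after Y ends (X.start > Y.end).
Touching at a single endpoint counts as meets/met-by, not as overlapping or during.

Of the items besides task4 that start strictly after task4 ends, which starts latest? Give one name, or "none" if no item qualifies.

task3

Target task4 = [Wed 06:00, Fri 10:00].
task3 [Sat 07:00, Sun 13:00] → after → candidate.
task5 [Sat 06:00, Sun 13:00] → after → candidate.
task6 [Tue 05:00, Thu 20:00] → overlaps → excluded.
task7 [Tue 05:00, Thu 13:00] → overlaps → excluded.
Among candidates, latest start is Sat 07:00 → task3.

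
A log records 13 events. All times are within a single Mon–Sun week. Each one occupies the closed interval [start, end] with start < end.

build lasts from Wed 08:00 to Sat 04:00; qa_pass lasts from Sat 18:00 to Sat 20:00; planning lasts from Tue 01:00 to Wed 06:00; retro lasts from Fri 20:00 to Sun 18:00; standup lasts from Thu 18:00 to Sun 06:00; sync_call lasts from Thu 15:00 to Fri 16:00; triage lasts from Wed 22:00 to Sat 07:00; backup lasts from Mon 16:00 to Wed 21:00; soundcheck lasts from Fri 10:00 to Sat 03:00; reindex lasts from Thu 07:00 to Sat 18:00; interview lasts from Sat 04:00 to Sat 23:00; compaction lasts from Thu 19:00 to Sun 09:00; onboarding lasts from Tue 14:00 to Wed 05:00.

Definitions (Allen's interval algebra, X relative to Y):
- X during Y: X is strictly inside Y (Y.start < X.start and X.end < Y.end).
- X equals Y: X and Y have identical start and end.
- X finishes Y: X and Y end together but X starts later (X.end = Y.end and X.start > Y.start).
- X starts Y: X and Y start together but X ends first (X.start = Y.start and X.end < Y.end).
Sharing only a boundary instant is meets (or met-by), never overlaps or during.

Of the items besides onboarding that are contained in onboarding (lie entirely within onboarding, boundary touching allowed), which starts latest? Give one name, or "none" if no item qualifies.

none

Target onboarding = [Tue 14:00, Wed 05:00].
backup [Mon 16:00, Wed 21:00] → contains → excluded.
build [Wed 08:00, Sat 04:00] → after → excluded.
compaction [Thu 19:00, Sun 09:00] → after → excluded.
interview [Sat 04:00, Sat 23:00] → after → excluded.
planning [Tue 01:00, Wed 06:00] → contains → excluded.
qa_pass [Sat 18:00, Sat 20:00] → after → excluded.
reindex [Thu 07:00, Sat 18:00] → after → excluded.
retro [Fri 20:00, Sun 18:00] → after → excluded.
soundcheck [Fri 10:00, Sat 03:00] → after → excluded.
standup [Thu 18:00, Sun 06:00] → after → excluded.
sync_call [Thu 15:00, Fri 16:00] → after → excluded.
triage [Wed 22:00, Sat 07:00] → after → excluded.
No candidates → none.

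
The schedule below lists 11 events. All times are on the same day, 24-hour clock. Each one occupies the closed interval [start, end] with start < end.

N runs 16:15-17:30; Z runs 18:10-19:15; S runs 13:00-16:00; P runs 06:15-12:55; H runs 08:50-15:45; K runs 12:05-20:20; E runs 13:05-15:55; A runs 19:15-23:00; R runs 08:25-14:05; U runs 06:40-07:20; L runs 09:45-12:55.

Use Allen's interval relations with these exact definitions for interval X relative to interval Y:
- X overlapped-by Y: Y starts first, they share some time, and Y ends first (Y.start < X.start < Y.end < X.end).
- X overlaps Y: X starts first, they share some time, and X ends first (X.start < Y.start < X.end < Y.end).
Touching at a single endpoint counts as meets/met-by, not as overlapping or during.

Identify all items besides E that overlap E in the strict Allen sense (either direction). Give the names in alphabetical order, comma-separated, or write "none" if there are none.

Target E = [13:05, 15:55].
A [19:15, 23:00] → after → no.
H [08:50, 15:45] → overlaps → yes.
K [12:05, 20:20] → contains → no.
L [09:45, 12:55] → before → no.
N [16:15, 17:30] → after → no.
P [06:15, 12:55] → before → no.
R [08:25, 14:05] → overlaps → yes.
S [13:00, 16:00] → contains → no.
U [06:40, 07:20] → before → no.
Z [18:10, 19:15] → after → no.
Result: H, R.

H, R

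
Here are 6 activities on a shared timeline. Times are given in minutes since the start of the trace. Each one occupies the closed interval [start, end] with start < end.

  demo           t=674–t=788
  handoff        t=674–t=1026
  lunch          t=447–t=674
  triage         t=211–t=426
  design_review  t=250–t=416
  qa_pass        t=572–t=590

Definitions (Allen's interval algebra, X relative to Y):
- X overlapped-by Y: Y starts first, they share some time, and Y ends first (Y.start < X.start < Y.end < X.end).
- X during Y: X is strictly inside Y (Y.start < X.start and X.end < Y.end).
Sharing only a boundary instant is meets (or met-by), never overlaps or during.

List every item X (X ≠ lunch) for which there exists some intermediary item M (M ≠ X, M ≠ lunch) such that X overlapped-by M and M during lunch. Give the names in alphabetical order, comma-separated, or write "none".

Target lunch = [t=447, t=674].
Intermediaries M with M during lunch: qa_pass.
Via qa_pass — items with X overlapped-by qa_pass: none.
Union: none.

none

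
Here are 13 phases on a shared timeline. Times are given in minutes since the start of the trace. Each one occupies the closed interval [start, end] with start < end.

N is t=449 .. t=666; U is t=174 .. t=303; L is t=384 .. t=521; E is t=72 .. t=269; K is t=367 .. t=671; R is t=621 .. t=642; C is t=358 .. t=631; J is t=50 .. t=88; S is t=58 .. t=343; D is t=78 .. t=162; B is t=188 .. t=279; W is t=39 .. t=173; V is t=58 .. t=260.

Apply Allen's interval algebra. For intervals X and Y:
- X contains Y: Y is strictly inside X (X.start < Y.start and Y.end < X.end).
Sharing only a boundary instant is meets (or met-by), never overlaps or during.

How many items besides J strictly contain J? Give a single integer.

Target J = [t=50, t=88].
B [t=188, t=279] → after → no.
C [t=358, t=631] → after → no.
D [t=78, t=162] → overlapped-by → no.
E [t=72, t=269] → overlapped-by → no.
K [t=367, t=671] → after → no.
L [t=384, t=521] → after → no.
N [t=449, t=666] → after → no.
R [t=621, t=642] → after → no.
S [t=58, t=343] → overlapped-by → no.
U [t=174, t=303] → after → no.
V [t=58, t=260] → overlapped-by → no.
W [t=39, t=173] → contains → counts.
Total: 1.

1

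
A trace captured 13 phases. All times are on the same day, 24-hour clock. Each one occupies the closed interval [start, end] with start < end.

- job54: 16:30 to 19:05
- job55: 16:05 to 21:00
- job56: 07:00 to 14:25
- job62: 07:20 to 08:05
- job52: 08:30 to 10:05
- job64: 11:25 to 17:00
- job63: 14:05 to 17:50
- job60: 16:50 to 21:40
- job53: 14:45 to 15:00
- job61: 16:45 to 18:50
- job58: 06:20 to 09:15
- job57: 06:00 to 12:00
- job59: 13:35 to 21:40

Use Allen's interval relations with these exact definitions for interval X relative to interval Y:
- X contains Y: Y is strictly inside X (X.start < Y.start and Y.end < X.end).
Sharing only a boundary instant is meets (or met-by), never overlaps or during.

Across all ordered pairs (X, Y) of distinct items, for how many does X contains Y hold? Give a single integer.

16

Checking all 156 ordered pairs for relation 'contains'; matching pairs in alphabetical order:
(job54, job61): job54 contains job61 ✓
(job55, job54): job55 contains job54 ✓
(job55, job61): job55 contains job61 ✓
(job56, job52): job56 contains job52 ✓
(job56, job62): job56 contains job62 ✓
(job57, job52): job57 contains job52 ✓
(job57, job58): job57 contains job58 ✓
(job57, job62): job57 contains job62 ✓
(job58, job62): job58 contains job62 ✓
(job59, job53): job59 contains job53 ✓
(job59, job54): job59 contains job54 ✓
(job59, job55): job59 contains job55 ✓
(job59, job61): job59 contains job61 ✓
(job59, job63): job59 contains job63 ✓
(job63, job53): job63 contains job53 ✓
(job64, job53): job64 contains job53 ✓
Count: 16.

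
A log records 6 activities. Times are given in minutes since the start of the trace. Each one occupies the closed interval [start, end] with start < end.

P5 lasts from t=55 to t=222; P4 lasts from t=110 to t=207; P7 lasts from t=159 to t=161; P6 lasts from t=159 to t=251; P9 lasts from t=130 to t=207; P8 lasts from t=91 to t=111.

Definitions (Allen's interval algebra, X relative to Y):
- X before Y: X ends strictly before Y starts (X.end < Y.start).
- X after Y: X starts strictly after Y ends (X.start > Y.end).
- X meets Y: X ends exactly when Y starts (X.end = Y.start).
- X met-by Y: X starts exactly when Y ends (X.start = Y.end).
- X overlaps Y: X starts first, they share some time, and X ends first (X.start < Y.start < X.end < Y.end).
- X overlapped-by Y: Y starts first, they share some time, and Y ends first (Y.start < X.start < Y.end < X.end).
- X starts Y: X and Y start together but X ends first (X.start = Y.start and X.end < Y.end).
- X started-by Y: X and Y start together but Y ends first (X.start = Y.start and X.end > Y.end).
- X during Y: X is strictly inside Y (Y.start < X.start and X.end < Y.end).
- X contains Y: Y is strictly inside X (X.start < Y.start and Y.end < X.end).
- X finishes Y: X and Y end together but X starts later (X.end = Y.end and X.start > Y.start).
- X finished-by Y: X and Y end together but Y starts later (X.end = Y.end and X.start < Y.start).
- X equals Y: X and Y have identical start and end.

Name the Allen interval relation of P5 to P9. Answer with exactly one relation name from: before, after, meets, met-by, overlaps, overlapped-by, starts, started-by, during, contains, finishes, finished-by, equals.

P5 = [t=55, t=222]; P9 = [t=130, t=207].
Compare endpoints: P5.start < P9.start, P5.start < P9.end, P5.end > P9.start, P5.end > P9.end.
That pattern is 'contains'.

contains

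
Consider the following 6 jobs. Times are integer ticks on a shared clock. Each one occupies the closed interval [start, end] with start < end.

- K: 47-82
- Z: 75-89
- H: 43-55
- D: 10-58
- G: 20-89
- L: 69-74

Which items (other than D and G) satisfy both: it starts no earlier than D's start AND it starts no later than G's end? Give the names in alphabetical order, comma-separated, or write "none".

H, K, L, Z

Conditions: its start is no earlier than D's start (X.start >= 10) AND its start is no later than G's end (X.start <= 89).
H: start 43 >= 10? ✓; start 43 <= 89? ✓ → yes.
K: start 47 >= 10? ✓; start 47 <= 89? ✓ → yes.
L: start 69 >= 10? ✓; start 69 <= 89? ✓ → yes.
Z: start 75 >= 10? ✓; start 75 <= 89? ✓ → yes.
Result: H, K, L, Z.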